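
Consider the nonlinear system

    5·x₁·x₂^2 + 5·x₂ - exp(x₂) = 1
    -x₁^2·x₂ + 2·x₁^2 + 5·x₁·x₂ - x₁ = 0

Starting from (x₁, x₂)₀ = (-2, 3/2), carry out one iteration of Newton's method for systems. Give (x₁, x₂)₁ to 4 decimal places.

(-3.5123, 0.2282)

At (-2, 3/2): F = (-20.481689, -11.0000).
Jacobian J = [[5·x₂^2, 10·x₁·x₂ - exp(x₂) + 5], [-2·x₁·x₂ + 4·x₁ + 5·x₂ - 1, -x₁^2 + 5·x₁]].
At the point, J = [[11.2500, -29.481689], [4.5000, -14.0000]] (det J = -24.832399).
Solving J·Δ = −F gives Δ = (-1.5123, -1.2718).
Then the next iterate is (x₁, x₂)₁ = (-3.5123, 0.2282).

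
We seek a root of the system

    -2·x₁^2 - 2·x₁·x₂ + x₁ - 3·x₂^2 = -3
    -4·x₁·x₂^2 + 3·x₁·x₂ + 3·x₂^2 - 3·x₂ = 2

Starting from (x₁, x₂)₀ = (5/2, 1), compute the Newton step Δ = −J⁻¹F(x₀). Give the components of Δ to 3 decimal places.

At (5/2, 1): F = (-15.000, -4.500).
Jacobian J = [[-4·x₁ - 2·x₂ + 1, -2·x₁ - 6·x₂], [-4·x₂^2 + 3·x₂, -8·x₁·x₂ + 3·x₁ + 6·x₂ - 3]].
At the point, J = [[-11.000, -11.000], [-1.000, -9.500]] (det J = 93.500).
Solving J·Δ = −F gives Δ = (-0.995, -0.369).

(-0.995, -0.369)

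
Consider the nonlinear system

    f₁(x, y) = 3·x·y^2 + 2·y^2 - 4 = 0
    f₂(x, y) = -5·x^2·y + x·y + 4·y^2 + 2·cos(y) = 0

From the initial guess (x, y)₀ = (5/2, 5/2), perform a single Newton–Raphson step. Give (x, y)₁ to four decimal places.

At (5/2, 5/2): F = (55.3750, -48.477287).
Jacobian J = [[3·y^2, 6·x·y + 4·y], [-10·x·y + y, -5·x^2 + x + 8·y - 2·sin(y)]].
At the point, J = [[18.7500, 47.5000], [-60.0000, -9.946944]] (det J = 2663.494795).
Solving J·Δ = −F gives Δ = (-0.6577, -0.9062).
Then the next iterate is (x, y)₁ = (1.8423, 1.5938).

(1.8423, 1.5938)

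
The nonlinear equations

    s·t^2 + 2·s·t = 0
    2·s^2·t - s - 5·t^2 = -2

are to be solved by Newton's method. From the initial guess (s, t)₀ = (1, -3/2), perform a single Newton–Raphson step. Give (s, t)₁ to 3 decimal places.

(-0.316, -1.263)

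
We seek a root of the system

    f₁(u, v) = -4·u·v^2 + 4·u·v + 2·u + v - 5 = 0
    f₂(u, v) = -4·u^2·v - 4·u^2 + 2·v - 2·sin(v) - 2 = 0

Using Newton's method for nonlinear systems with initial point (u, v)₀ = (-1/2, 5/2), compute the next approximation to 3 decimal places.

(-0.339, 2.288)

At (-1/2, 5/2): F = (4.000, -1.69694).
Jacobian J = [[-4·v^2 + 4·v + 2, -8·u·v + 4·u + 1], [-8·u·v - 8·u, -4·u^2 - 2·cos(v) + 2]].
At the point, J = [[-13.000, 9.000], [14.000, 2.60229]] (det J = -159.82973).
Solving J·Δ = −F gives Δ = (0.161, -0.212).
Then the next iterate is (u, v)₁ = (-0.339, 2.288).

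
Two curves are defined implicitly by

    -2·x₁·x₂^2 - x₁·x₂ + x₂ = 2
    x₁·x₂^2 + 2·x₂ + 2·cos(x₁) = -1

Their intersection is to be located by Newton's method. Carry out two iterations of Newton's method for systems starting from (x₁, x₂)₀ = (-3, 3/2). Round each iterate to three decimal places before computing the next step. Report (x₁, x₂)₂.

(-4.052, 0.282)

At (-3, 3/2): F = (17.500, -4.72998).
Jacobian J = [[-2·x₂^2 - x₂, -4·x₁·x₂ - x₁ + 1], [x₂^2 - 2·sin(x₁), 2·x₁·x₂ + 2]].
At the point, J = [[-6.000, 22.000], [2.53224, -7.000]] (det J = -13.70928).
Solving J·Δ = −F gives Δ = (-1.345, -1.162).
Then the next iterate is (x₁, x₂)₁ = (-4.345, 0.338).
Round to (-4.345, 0.338) and repeat: F = (0.79939, 0.46125), J = [[-0.56649, 11.21944], [-1.75229, -0.93722]].
Δ = (0.293, -0.056), so (x₁, x₂)₂ = (-4.052, 0.282).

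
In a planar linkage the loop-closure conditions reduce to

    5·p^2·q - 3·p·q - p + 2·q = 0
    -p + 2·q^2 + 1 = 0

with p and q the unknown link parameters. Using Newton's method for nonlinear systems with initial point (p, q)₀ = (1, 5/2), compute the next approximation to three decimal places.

At (1, 5/2): F = (9.000, 12.500).
Jacobian J = [[10·p·q - 3·q - 1, 5·p^2 - 3·p + 2], [-1, 4·q]].
At the point, J = [[16.500, 4.000], [-1.000, 10.000]] (det J = 169.000).
Solving J·Δ = −F gives Δ = (-0.237, -1.274).
Then the next iterate is (p, q)₁ = (0.763, 1.226).

(0.763, 1.226)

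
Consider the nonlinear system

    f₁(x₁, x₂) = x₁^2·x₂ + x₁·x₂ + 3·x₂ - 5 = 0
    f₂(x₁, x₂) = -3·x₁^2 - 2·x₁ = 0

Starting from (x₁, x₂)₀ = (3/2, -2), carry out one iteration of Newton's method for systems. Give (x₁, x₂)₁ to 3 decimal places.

(0.614, -0.310)

At (3/2, -2): F = (-18.500, -9.750).
Jacobian J = [[2·x₁·x₂ + x₂, x₁^2 + x₁ + 3], [-6·x₁ - 2, 0]].
At the point, J = [[-8.000, 6.750], [-11.000, 0.000]] (det J = 74.250).
Solving J·Δ = −F gives Δ = (-0.886, 1.690).
Then the next iterate is (x₁, x₂)₁ = (0.614, -0.310).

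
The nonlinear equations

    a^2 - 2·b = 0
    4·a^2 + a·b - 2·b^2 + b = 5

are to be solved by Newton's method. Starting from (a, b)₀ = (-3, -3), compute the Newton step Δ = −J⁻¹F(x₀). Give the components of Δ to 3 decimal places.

At (-3, -3): F = (15.000, 19.000).
Jacobian J = [[2·a, -2], [8·a + b, a - 4·b + 1]].
At the point, J = [[-6.000, -2.000], [-27.000, 10.000]] (det J = -114.000).
Solving J·Δ = −F gives Δ = (1.649, 2.553).

(1.649, 2.553)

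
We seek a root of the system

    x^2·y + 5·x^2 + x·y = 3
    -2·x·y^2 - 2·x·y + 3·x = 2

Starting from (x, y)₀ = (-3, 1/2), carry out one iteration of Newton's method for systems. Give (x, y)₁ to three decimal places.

At (-3, 1/2): F = (45.000, -6.500).
Jacobian J = [[2·x·y + 10·x + y, x^2 + x], [-2·y^2 - 2·y + 3, -4·x·y - 2·x]].
At the point, J = [[-32.500, 6.000], [1.500, 12.000]] (det J = -399.000).
Solving J·Δ = −F gives Δ = (1.451, 0.360).
Then the next iterate is (x, y)₁ = (-1.549, 0.860).

(-1.549, 0.860)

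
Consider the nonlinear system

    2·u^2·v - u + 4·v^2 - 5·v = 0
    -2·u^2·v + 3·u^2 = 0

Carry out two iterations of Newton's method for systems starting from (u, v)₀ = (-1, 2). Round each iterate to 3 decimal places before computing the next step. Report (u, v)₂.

(-1.084, 0.398)

At (-1, 2): F = (11.000, -1.000).
Jacobian J = [[4·u·v - 1, 2·u^2 + 8·v - 5], [-4·u·v + 6·u, -2·u^2]].
At the point, J = [[-9.000, 13.000], [2.000, -2.000]] (det J = -8.000).
Solving J·Δ = −F gives Δ = (-1.125, -1.625).
Then the next iterate is (u, v)₁ = (-2.125, 0.375).
Round to (-2.125, 0.375) and repeat: F = (4.19922, 10.16016), J = [[-4.18750, 7.03125], [-9.56250, -9.03125]].
Δ = (1.041, 0.023), so (u, v)₂ = (-1.084, 0.398).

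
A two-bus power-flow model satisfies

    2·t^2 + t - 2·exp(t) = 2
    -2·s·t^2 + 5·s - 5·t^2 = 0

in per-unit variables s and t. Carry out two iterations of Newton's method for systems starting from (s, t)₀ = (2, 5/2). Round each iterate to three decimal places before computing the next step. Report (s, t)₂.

At (2, 5/2): F = (-11.36499, -46.250).
Jacobian J = [[0, 4·t - 2·exp(t) + 1], [-2·t^2 + 5, -4·s·t - 10·t]].
At the point, J = [[0.000, -13.36499], [-7.500, -45.000]] (det J = -100.23741).
Solving J·Δ = −F gives Δ = (-1.065, -0.850).
Then the next iterate is (s, t)₁ = (0.935, 1.650).
Round to (0.935, 1.650) and repeat: F = (-5.31896, -14.02857), J = [[0.000, -2.81396], [-0.445, -22.671]].
Δ = (64.774, -1.890), so (s, t)₂ = (65.709, -0.240).

(65.709, -0.240)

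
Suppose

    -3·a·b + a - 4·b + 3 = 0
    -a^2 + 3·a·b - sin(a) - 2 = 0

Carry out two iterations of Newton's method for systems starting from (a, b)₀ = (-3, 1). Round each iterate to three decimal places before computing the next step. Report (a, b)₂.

(0.237, 1.025)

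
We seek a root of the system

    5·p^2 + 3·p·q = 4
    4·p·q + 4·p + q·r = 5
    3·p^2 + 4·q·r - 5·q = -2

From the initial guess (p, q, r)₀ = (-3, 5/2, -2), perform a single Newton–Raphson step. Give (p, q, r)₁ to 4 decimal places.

(-1.3863, 0.5213, -1.3177)

At (-3, 5/2, -2): F = (18.5000, -52.0000, -3.5000).
Jacobian J = [[10·p + 3·q, 3·p, 0], [4·q + 4, 4·p + r, q], [6·p, 4·r - 5, 4·q]].
At the point, J = [[-22.5000, -9.0000, 0.0000], [14.0000, -14.0000, 2.5000], [-18.0000, -13.0000, 10.0000]] (det J = 4083.7500).
Solving J·Δ = −F gives Δ = (1.6137, -1.9787, 0.6823).
Then the next iterate is (p, q, r)₁ = (-1.3863, 0.5213, -1.3177).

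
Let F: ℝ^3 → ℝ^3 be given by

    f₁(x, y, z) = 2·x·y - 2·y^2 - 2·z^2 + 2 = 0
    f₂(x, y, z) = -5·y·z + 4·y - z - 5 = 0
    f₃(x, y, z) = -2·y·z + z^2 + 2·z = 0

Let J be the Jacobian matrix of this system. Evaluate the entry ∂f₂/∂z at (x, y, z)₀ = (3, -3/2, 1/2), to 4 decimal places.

6.5000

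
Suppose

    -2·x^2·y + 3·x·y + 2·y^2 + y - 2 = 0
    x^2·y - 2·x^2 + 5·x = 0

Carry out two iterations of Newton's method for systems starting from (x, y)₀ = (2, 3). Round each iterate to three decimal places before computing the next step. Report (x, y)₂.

(-0.152, 0.061)

At (2, 3): F = (13.000, 14.000).
Jacobian J = [[-4·x·y + 3·y, -2·x^2 + 3·x + 4·y + 1], [2·x·y - 4·x + 5, x^2]].
At the point, J = [[-15.000, 11.000], [9.000, 4.000]] (det J = -159.000).
Solving J·Δ = −F gives Δ = (-0.642, -2.057).
Then the next iterate is (x, y)₁ = (1.358, 0.943).
Round to (1.358, 0.943) and repeat: F = (1.08519, 4.84072), J = [[-2.29338, 5.15767], [2.12919, 1.84416]].
Δ = (-1.510, -0.882), so (x, y)₂ = (-0.152, 0.061).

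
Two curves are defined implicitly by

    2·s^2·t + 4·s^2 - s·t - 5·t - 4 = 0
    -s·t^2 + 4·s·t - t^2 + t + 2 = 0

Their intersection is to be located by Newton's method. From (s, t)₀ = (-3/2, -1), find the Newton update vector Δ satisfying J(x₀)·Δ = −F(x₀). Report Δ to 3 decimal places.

At (-3/2, -1): F = (4.000, 7.500).
Jacobian J = [[4·s·t + 8·s - t, 2·s^2 - s - 5], [-t^2 + 4·t, -2·s·t + 4·s - 2·t + 1]].
At the point, J = [[-5.000, 1.000], [-5.000, -6.000]] (det J = 35.000).
Solving J·Δ = −F gives Δ = (0.900, 0.500).

(0.900, 0.500)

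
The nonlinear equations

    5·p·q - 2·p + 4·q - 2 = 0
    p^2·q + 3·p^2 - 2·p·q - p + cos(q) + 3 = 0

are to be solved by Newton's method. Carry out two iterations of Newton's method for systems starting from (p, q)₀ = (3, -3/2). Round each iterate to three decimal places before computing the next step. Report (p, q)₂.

(-0.765, -0.662)

At (3, -3/2): F = (-36.500, 22.57074).
Jacobian J = [[5·q - 2, 5·p + 4], [2·p·q + 6·p - 2·q - 1, p^2 - 2·p - sin(q)]].
At the point, J = [[-9.500, 19.000], [11.000, 3.99749]] (det J = -246.97620).
Solving J·Δ = −F gives Δ = (-2.327, 0.757).
Then the next iterate is (p, q)₁ = (0.673, -0.743).
Round to (0.673, -0.743) and repeat: F = (-8.81819, 5.08578), J = [[-5.715, 7.365], [3.52392, -0.21657]].
Δ = (-1.438, 0.081), so (p, q)₂ = (-0.765, -0.662).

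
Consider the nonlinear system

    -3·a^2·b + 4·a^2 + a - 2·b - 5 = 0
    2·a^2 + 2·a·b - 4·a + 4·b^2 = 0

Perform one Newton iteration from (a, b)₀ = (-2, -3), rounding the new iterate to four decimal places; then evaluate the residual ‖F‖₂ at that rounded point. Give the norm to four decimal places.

21.8908

At (-2, -3): F = (51.0000, 64.0000).
Jacobian J = [[-6·a·b + 8·a + 1, -3·a^2 - 2], [4·a + 2·b - 4, 2·a + 8·b]].
At the point, J = [[-51.0000, -14.0000], [-18.0000, -28.0000]] (det J = 1176.0000).
Solving J·Δ = −F gives Δ = (0.4524, 1.9949).
Then the next iterate is (a, b)₁ = (-1.5476, -1.0051).
Re-evaluating at (-1.5476, -1.0051): F = (12.264705, 18.132421), so ‖F‖₂ = 21.8908.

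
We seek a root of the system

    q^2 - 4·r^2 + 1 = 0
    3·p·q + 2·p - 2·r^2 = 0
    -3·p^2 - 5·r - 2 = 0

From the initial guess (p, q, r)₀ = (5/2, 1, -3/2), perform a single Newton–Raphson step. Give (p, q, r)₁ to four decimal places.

(1.3721, 0.0984, -0.7664)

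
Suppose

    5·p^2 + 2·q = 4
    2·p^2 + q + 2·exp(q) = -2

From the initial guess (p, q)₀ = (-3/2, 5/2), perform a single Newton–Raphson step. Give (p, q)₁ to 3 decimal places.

At (-3/2, 5/2): F = (12.250, 33.36499).
Jacobian J = [[10·p, 2], [4·p, 2·exp(q) + 1]].
At the point, J = [[-15.000, 2.000], [-6.000, 25.36499]] (det J = -368.47482).
Solving J·Δ = −F gives Δ = (0.662, -1.159).
Then the next iterate is (p, q)₁ = (-0.838, 1.341).

(-0.838, 1.341)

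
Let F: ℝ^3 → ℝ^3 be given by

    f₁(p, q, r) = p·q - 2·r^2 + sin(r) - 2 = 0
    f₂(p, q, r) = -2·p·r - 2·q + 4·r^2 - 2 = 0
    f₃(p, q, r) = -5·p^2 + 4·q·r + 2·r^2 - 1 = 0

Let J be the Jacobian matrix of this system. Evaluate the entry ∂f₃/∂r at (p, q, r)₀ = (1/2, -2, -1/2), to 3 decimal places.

-10.000

∂f₃/∂r = 4·q + 4·r.
At (1/2, -2, -1/2) this is -10.000.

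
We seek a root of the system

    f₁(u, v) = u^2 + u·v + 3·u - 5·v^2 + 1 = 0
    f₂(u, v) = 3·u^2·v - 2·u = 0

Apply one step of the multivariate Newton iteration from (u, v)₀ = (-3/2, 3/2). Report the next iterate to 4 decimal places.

At (-3/2, 3/2): F = (-14.7500, 13.1250).
Jacobian J = [[2·u + v + 3, u - 10·v], [6·u·v - 2, 3·u^2]].
At the point, J = [[1.5000, -16.5000], [-15.5000, 6.7500]] (det J = -245.6250).
Solving J·Δ = −F gives Δ = (0.4763, -0.8506).
Then the next iterate is (u, v)₁ = (-1.0237, 0.6494).

(-1.0237, 0.6494)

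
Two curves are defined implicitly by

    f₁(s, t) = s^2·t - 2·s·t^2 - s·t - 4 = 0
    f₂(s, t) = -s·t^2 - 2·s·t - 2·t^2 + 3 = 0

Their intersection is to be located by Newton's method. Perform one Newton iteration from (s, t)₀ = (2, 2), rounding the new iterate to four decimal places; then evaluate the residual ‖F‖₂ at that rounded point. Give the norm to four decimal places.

5.7656

At (2, 2): F = (-16.0000, -21.0000).
Jacobian J = [[2·s·t - 2·t^2 - t, s^2 - 4·s·t - s], [-t^2 - 2·t, -2·s·t - 2·s - 4·t]].
At the point, J = [[-2.0000, -14.0000], [-8.0000, -20.0000]] (det J = -72.0000).
Solving J·Δ = −F gives Δ = (0.3611, -1.1944).
Then the next iterate is (s, t)₁ = (2.3611, 0.8056).
Re-evaluating at (2.3611, 0.8056): F = (-4.475716, -3.634521), so ‖F‖₂ = 5.7656.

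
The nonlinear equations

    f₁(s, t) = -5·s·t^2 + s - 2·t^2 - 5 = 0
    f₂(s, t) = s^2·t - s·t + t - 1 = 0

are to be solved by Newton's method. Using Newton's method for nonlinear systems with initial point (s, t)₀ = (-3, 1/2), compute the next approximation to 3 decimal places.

(0.154, 0.926)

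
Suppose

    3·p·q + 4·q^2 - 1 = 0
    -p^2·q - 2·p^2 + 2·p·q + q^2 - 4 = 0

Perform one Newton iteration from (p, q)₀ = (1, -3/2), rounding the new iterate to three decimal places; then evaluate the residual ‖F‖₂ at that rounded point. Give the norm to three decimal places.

5.738

At (1, -3/2): F = (3.500, -5.250).
Jacobian J = [[3·q, 3·p + 8·q], [-2·p·q - 4·p + 2·q, -p^2 + 2·p + 2·q]].
At the point, J = [[-4.500, -9.000], [-4.000, -2.000]] (det J = -27.000).
Solving J·Δ = −F gives Δ = (-2.009, 1.394).
Then the next iterate is (p, q)₁ = (-1.009, -0.106).
Re-evaluating at (-1.009, -0.106): F = (-0.63419, -5.70310), so ‖F‖₂ = 5.738.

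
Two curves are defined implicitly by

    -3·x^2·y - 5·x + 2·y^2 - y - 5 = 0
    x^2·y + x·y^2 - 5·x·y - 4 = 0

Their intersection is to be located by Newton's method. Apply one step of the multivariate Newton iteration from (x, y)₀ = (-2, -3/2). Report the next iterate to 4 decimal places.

(-1.8787, -0.1205)

At (-2, -3/2): F = (29.0000, -29.5000).
Jacobian J = [[-6·x·y - 5, -3·x^2 + 4·y - 1], [2·x·y + y^2 - 5·y, x^2 + 2·x·y - 5·x]].
At the point, J = [[-23.0000, -19.0000], [15.7500, 20.0000]] (det J = -160.7500).
Solving J·Δ = −F gives Δ = (0.1213, 1.3795).
Then the next iterate is (x, y)₁ = (-1.8787, -0.1205).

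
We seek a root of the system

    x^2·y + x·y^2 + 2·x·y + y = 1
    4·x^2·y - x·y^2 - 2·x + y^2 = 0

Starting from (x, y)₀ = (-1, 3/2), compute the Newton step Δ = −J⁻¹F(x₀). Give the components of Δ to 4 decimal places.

(0.1905, -0.9405)

At (-1, 3/2): F = (-3.2500, 12.5000).
Jacobian J = [[2·x·y + y^2 + 2·y, x^2 + 2·x·y + 2·x + 1], [8·x·y - y^2 - 2, 4·x^2 - 2·x·y + 2·y]].
At the point, J = [[2.2500, -3.0000], [-16.2500, 10.0000]] (det J = -26.2500).
Solving J·Δ = −F gives Δ = (0.1905, -0.9405).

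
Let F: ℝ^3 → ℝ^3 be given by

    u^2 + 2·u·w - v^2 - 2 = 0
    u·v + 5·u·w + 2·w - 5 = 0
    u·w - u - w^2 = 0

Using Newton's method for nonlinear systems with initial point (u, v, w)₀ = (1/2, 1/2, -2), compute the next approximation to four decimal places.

(-0.7572, 0.6558, -1.6159)

At (1/2, 1/2, -2): F = (-4.0000, -13.7500, -5.5000).
Jacobian J = [[2·u + 2·w, -2·v, 2·u], [v + 5·w, u, 5·u + 2], [w - 1, 0, u - 2·w]].
At the point, J = [[-3.0000, -1.0000, 1.0000], [-9.5000, 0.5000, 4.5000], [-3.0000, 0.0000, 4.5000]] (det J = -34.5000).
Solving J·Δ = −F gives Δ = (-1.2572, 0.1558, 0.3841).
Then the next iterate is (u, v, w)₁ = (-0.7572, 0.6558, -1.6159).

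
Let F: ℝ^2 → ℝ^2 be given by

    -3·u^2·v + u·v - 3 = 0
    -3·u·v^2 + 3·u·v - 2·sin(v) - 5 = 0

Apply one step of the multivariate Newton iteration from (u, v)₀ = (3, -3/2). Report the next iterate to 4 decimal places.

At (3, -3/2): F = (33.0000, -36.755010).
Jacobian J = [[-6·u·v + v, -3·u^2 + u], [-3·v^2 + 3·v, -6·u·v + 3·u - 2·cos(v)]].
At the point, J = [[25.5000, -24.0000], [-11.2500, 35.858526]] (det J = 644.392403).
Solving J·Δ = −F gives Δ = (-0.4674, 0.8784).
Then the next iterate is (u, v)₁ = (2.5326, -0.6216).

(2.5326, -0.6216)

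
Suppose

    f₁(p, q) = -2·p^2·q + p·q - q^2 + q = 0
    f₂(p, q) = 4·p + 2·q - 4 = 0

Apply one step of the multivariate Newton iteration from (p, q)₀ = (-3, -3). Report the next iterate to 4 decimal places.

At (-3, -3): F = (51.0000, -22.0000).
Jacobian J = [[-4·p·q + q, -2·p^2 + p - 2·q + 1], [4, 2]].
At the point, J = [[-39.0000, -14.0000], [4.0000, 2.0000]] (det J = -22.0000).
Solving J·Δ = −F gives Δ = (-9.3636, 29.7273).
Then the next iterate is (p, q)₁ = (-12.3636, 26.7273).

(-12.3636, 26.7273)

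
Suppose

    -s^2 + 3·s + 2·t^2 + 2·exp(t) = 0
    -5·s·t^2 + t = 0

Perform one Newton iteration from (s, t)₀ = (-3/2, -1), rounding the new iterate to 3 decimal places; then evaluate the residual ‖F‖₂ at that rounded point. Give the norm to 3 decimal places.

1.663

At (-3/2, -1): F = (-4.01424, 6.500).
Jacobian J = [[-2·s + 3, 4·t + 2·exp(t)], [-5·t^2, -10·s·t + 1]].
At the point, J = [[6.000, -3.26424], [-5.000, -14.000]] (det J = -100.32121).
Solving J·Δ = −F gives Δ = (0.772, 0.189).
Then the next iterate is (s, t)₁ = (-0.728, -0.811).
Re-evaluating at (-0.728, -0.811): F = (-0.50972, 1.58310), so ‖F‖₂ = 1.663.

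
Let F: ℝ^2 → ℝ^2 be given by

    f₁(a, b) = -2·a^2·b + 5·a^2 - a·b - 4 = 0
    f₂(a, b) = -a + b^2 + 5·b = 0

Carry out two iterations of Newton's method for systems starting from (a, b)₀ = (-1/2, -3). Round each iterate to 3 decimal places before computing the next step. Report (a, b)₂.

At (-1/2, -3): F = (-2.750, -5.500).
Jacobian J = [[-4·a·b + 10·a - b, -2·a^2 - a], [-1, 2·b + 5]].
At the point, J = [[-8.000, 0.000], [-1.000, -1.000]] (det J = 8.000).
Solving J·Δ = −F gives Δ = (-0.344, -5.156).
Then the next iterate is (a, b)₁ = (-0.844, -8.156).
Round to (-0.844, -8.156) and repeat: F = (4.29764, 26.58434), J = [[-27.81866, -0.58067], [-1.000, -11.312]].
Δ = (0.106, 2.341), so (a, b)₂ = (-0.738, -5.815).

(-0.738, -5.815)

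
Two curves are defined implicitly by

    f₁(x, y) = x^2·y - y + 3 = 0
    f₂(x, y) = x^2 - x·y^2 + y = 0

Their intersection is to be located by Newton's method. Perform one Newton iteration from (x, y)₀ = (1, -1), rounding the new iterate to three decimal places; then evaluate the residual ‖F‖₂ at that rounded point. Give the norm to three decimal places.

3.549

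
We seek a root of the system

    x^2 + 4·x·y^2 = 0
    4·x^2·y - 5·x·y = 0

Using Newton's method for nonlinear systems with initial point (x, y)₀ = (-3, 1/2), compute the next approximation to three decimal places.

(-1.573, 0.406)

At (-3, 1/2): F = (6.000, 25.500).
Jacobian J = [[2·x + 4·y^2, 8·x·y], [8·x·y - 5·y, 4·x^2 - 5·x]].
At the point, J = [[-5.000, -12.000], [-14.500, 51.000]] (det J = -429.000).
Solving J·Δ = −F gives Δ = (1.427, -0.094).
Then the next iterate is (x, y)₁ = (-1.573, 0.406).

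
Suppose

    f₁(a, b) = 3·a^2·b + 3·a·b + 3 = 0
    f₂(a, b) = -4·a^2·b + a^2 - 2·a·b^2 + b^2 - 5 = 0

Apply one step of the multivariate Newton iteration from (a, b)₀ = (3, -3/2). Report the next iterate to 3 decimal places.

(2.111, -0.861)

At (3, -3/2): F = (-51.000, 46.750).
Jacobian J = [[6·a·b + 3·b, 3·a^2 + 3·a], [-8·a·b + 2·a - 2·b^2, -4·a^2 - 4·a·b + 2·b]].
At the point, J = [[-31.500, 36.000], [37.500, -21.000]] (det J = -688.500).
Solving J·Δ = −F gives Δ = (-0.889, 0.639).
Then the next iterate is (a, b)₁ = (2.111, -0.861).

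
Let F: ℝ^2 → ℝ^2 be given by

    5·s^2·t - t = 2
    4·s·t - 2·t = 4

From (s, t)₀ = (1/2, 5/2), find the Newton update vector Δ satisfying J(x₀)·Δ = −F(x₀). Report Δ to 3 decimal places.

(0.400, -14.500)

At (1/2, 5/2): F = (-1.375, -4.000).
Jacobian J = [[10·s·t, 5·s^2 - 1], [4·t, 4·s - 2]].
At the point, J = [[12.500, 0.250], [10.000, 0.000]] (det J = -2.500).
Solving J·Δ = −F gives Δ = (0.400, -14.500).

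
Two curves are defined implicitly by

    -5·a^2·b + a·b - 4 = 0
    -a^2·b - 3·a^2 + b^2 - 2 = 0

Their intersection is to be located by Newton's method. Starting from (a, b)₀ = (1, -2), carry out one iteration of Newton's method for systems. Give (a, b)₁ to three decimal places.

At (1, -2): F = (4.000, 1.000).
Jacobian J = [[-10·a·b + b, -5·a^2 + a], [-2·a·b - 6·a, -a^2 + 2·b]].
At the point, J = [[18.000, -4.000], [-2.000, -5.000]] (det J = -98.000).
Solving J·Δ = −F gives Δ = (-0.163, 0.265).
Then the next iterate is (a, b)₁ = (0.837, -1.735).

(0.837, -1.735)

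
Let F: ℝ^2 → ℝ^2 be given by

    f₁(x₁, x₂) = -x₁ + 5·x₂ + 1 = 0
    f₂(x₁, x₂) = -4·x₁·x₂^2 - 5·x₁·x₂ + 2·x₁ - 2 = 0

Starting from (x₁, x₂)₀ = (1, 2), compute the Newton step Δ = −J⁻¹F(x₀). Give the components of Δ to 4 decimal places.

(0.5674, -1.8865)

At (1, 2): F = (10.0000, -26.0000).
Jacobian J = [[-1, 5], [-4·x₂^2 - 5·x₂ + 2, -8·x₁·x₂ - 5·x₁]].
At the point, J = [[-1.0000, 5.0000], [-24.0000, -21.0000]] (det J = 141.0000).
Solving J·Δ = −F gives Δ = (0.5674, -1.8865).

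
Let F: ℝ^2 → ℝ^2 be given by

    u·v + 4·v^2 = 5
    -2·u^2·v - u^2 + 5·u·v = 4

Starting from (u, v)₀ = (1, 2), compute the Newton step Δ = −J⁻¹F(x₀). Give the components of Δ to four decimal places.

At (1, 2): F = (13.0000, 1.0000).
Jacobian J = [[v, u + 8·v], [-4·u·v - 2·u + 5·v, -2·u^2 + 5·u]].
At the point, J = [[2.0000, 17.0000], [0.0000, 3.0000]] (det J = 6.0000).
Solving J·Δ = −F gives Δ = (-3.6667, -0.3333).

(-3.6667, -0.3333)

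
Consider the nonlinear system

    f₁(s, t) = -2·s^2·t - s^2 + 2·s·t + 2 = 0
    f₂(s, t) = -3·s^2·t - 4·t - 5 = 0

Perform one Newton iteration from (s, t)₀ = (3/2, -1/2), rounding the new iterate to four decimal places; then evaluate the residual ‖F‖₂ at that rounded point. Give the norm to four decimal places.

At (3/2, -1/2): F = (0.5000, 0.3750).
Jacobian J = [[-4·s·t - 2·s + 2·t, -2·s^2 + 2·s], [-6·s·t, -3·s^2 - 4]].
At the point, J = [[-1.0000, -1.5000], [4.5000, -10.7500]] (det J = 17.5000).
Solving J·Δ = −F gives Δ = (0.2750, 0.1500).
Then the next iterate is (s, t)₁ = (1.7750, -0.3500).
Re-evaluating at (1.7750, -0.3500): F = (-0.187687, -0.291844), so ‖F‖₂ = 0.3470.

0.3470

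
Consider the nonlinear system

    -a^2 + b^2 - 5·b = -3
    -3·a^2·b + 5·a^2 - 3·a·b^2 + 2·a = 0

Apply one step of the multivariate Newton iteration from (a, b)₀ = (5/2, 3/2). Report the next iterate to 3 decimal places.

(0.849, 1.378)

At (5/2, 3/2): F = (-8.500, -8.750).
Jacobian J = [[-2·a, 2·b - 5], [-6·a·b + 10·a - 3·b^2 + 2, -3·a^2 - 6·a·b]].
At the point, J = [[-5.000, -2.000], [-2.250, -41.250]] (det J = 201.750).
Solving J·Δ = −F gives Δ = (-1.651, -0.122).
Then the next iterate is (a, b)₁ = (0.849, 1.378).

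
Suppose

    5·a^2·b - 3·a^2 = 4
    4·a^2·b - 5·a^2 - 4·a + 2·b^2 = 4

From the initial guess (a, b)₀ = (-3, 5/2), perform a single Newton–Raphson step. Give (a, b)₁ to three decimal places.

(-2.266, 1.619)

At (-3, 5/2): F = (81.500, 65.500).
Jacobian J = [[10·a·b - 6·a, 5·a^2], [8·a·b - 10·a - 4, 4·a^2 + 4·b]].
At the point, J = [[-57.000, 45.000], [-34.000, 46.000]] (det J = -1092.000).
Solving J·Δ = −F gives Δ = (0.734, -0.881).
Then the next iterate is (a, b)₁ = (-2.266, 1.619).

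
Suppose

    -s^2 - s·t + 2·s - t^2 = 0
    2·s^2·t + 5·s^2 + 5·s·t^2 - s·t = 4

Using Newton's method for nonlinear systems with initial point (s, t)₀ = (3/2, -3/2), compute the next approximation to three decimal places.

At (3/2, -3/2): F = (0.750, 19.625).
Jacobian J = [[-2·s - t + 2, -s - 2·t], [4·s·t + 10·s + 5·t^2 - t, 2·s^2 + 10·s·t - s]].
At the point, J = [[0.500, 1.500], [18.750, -19.500]] (det J = -37.875).
Solving J·Δ = −F gives Δ = (-1.163, -0.112).
Then the next iterate is (s, t)₁ = (0.337, -1.612).

(0.337, -1.612)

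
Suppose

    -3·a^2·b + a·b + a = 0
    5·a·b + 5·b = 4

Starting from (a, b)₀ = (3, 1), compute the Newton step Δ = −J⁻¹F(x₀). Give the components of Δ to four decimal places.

(-0.1800, -0.7550)

At (3, 1): F = (-21.0000, 16.0000).
Jacobian J = [[-6·a·b + b + 1, -3·a^2 + a], [5·b, 5·a + 5]].
At the point, J = [[-16.0000, -24.0000], [5.0000, 20.0000]] (det J = -200.0000).
Solving J·Δ = −F gives Δ = (-0.1800, -0.7550).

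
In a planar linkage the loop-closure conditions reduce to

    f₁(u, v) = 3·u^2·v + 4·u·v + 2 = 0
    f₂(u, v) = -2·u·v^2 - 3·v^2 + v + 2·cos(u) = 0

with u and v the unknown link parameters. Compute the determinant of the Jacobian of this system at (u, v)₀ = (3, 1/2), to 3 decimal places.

-57.493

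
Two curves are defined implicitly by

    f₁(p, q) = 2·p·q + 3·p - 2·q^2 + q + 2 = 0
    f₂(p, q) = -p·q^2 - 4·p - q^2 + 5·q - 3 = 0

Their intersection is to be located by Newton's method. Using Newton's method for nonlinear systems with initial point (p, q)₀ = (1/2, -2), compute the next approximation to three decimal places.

(-1.188, -1.319)

At (1/2, -2): F = (-8.500, -21.000).
Jacobian J = [[2·q + 3, 2·p - 4·q + 1], [-q^2 - 4, -2·p·q - 2·q + 5]].
At the point, J = [[-1.000, 10.000], [-8.000, 11.000]] (det J = 69.000).
Solving J·Δ = −F gives Δ = (-1.688, 0.681).
Then the next iterate is (p, q)₁ = (-1.188, -1.319).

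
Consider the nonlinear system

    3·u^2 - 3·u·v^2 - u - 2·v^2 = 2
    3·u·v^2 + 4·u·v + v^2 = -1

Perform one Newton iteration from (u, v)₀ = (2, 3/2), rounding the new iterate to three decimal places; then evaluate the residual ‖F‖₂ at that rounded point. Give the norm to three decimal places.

At (2, 3/2): F = (-10.000, 28.750).
Jacobian J = [[6·u - 3·v^2 - 1, -6·u·v - 4·v], [3·v^2 + 4·v, 6·u·v + 4·u + 2·v]].
At the point, J = [[4.250, -24.000], [12.750, 29.000]] (det J = 429.250).
Solving J·Δ = −F gives Δ = (-0.932, -0.582).
Then the next iterate is (u, v)₁ = (1.068, 0.918).
Re-evaluating at (1.068, 0.918): F = (-4.03166, 8.46451), so ‖F‖₂ = 9.376.

9.376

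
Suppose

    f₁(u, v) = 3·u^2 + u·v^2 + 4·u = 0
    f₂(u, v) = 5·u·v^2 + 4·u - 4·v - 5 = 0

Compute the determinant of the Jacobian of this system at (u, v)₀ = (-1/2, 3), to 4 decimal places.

J = [[6·u + v^2 + 4, 2·u·v], [5·v^2 + 4, 10·u·v - 4]].
At the point, J = [[10.0000, -3.0000], [49.0000, -19.0000]].
det J = -43.0000.

-43.0000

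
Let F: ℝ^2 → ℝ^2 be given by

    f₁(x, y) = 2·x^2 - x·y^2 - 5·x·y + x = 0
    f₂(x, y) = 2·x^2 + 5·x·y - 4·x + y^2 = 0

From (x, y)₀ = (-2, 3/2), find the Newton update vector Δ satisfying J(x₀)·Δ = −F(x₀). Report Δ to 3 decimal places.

(1.218, -0.319)

At (-2, 3/2): F = (25.500, 3.250).
Jacobian J = [[4·x - y^2 - 5·y + 1, -2·x·y - 5·x], [4·x + 5·y - 4, 5·x + 2·y]].
At the point, J = [[-16.750, 16.000], [-4.500, -7.000]] (det J = 189.250).
Solving J·Δ = −F gives Δ = (1.218, -0.319).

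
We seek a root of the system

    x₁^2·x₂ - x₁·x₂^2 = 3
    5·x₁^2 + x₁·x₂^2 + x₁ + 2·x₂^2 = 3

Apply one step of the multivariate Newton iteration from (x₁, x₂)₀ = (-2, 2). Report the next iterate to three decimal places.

(-1.000, 1.917)

At (-2, 2): F = (13.000, 15.000).
Jacobian J = [[2·x₁·x₂ - x₂^2, x₁^2 - 2·x₁·x₂], [10·x₁ + x₂^2 + 1, 2·x₁·x₂ + 4·x₂]].
At the point, J = [[-12.000, 12.000], [-15.000, 0.000]] (det J = 180.000).
Solving J·Δ = −F gives Δ = (1.000, -0.083).
Then the next iterate is (x₁, x₂)₁ = (-1.000, 1.917).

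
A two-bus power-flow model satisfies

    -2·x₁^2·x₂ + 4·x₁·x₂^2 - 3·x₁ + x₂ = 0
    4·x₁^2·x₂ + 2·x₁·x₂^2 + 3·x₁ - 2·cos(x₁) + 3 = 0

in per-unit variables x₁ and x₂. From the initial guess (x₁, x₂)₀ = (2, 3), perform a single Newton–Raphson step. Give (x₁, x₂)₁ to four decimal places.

At (2, 3): F = (45.0000, 93.832294).
Jacobian J = [[-4·x₁·x₂ + 4·x₂^2 - 3, -2·x₁^2 + 8·x₁·x₂ + 1], [8·x₁·x₂ + 2·x₂^2 + 2·sin(x₁) + 3, 4·x₁^2 + 4·x₁·x₂]].
At the point, J = [[9.0000, 41.0000], [70.818595, 40.0000]] (det J = -2543.562389).
Solving J·Δ = −F gives Δ = (-0.8048, -0.9209).
Then the next iterate is (x₁, x₂)₁ = (1.1952, 2.0791).

(1.1952, 2.0791)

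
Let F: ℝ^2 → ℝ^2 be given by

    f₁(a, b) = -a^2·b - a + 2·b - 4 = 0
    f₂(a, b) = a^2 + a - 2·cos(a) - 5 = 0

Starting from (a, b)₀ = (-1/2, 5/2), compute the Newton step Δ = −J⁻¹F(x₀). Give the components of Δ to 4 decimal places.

At (-1/2, 5/2): F = (0.8750, -7.005165).
Jacobian J = [[-2·a·b - 1, -a^2 + 2], [2·a + 2·sin(a) + 1, 0]].
At the point, J = [[1.5000, 1.7500], [-0.958851, 0.0000]] (det J = 1.677989).
Solving J·Δ = −F gives Δ = (-7.3058, 5.7621).

(-7.3058, 5.7621)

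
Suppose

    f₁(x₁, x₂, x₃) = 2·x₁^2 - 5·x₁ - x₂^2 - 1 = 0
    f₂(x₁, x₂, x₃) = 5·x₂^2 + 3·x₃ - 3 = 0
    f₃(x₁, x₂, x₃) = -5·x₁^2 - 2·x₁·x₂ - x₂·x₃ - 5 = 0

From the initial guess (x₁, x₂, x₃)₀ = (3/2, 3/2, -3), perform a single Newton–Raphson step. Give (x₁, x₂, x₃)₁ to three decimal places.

(-0.581, -1.277, 11.134)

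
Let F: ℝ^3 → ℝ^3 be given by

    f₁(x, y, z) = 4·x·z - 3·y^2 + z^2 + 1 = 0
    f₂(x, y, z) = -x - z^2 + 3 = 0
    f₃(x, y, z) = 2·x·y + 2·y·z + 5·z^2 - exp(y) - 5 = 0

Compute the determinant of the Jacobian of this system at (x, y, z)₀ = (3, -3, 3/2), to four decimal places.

512.8506

J = [[4·z, -6·y, 4·x + 2·z], [-1, 0, -2·z], [2·y, 2·x + 2·z - exp(y), 2·y + 10·z]].
At the point, J = [[6.0000, 18.0000, 15.0000], [-1.0000, 0.0000, -3.0000], [-6.0000, 8.950213, 9.0000]].
det J = 512.8506.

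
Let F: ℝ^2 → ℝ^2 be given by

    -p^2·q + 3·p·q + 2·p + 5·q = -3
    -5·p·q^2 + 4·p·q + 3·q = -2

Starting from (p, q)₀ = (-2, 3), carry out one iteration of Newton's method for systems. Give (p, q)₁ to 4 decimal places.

(-1.5500, 1.8700)

At (-2, 3): F = (-16.0000, 77.0000).
Jacobian J = [[-2·p·q + 3·q + 2, -p^2 + 3·p + 5], [-5·q^2 + 4·q, -10·p·q + 4·p + 3]].
At the point, J = [[23.0000, -5.0000], [-33.0000, 55.0000]] (det J = 1100.0000).
Solving J·Δ = −F gives Δ = (0.4500, -1.1300).
Then the next iterate is (p, q)₁ = (-1.5500, 1.8700).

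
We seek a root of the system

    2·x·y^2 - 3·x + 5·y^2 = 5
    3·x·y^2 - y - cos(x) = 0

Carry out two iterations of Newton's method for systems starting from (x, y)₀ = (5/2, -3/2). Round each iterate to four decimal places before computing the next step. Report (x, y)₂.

(0.1958, -1.0731)

At (5/2, -3/2): F = (10.0000, 19.176144).
Jacobian J = [[2·y^2 - 3, 4·x·y + 10·y], [3·y^2 + sin(x), 6·x·y - 1]].
At the point, J = [[1.5000, -30.0000], [7.348472, -23.5000]] (det J = 185.204164).
Solving J·Δ = −F gives Δ = (-1.8373, 0.2415).
Then the next iterate is (x, y)₁ = (0.6627, -1.2585).
Round to (0.6627, -1.2585) and repeat: F = (3.030209, 3.618963), J = [[0.167644, -15.921032], [5.366714, -6.004048]].
Δ = (-0.4669, 0.1854), so (x, y)₂ = (0.1958, -1.0731).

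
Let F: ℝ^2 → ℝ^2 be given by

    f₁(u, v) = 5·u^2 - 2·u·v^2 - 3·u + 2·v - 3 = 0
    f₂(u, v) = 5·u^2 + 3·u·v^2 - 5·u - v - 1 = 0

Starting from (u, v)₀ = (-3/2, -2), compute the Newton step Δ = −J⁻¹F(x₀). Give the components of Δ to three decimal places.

(0.709, 0.231)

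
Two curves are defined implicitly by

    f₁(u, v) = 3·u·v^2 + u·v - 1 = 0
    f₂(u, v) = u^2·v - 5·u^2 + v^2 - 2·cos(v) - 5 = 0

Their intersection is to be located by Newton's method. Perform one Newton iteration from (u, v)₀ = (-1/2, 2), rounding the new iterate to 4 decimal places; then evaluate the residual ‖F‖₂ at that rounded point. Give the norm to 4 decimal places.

1.0662

At (-1/2, 2): F = (-8.0000, -0.917706).
Jacobian J = [[3·v^2 + v, 6·u·v + u], [2·u·v - 10·u, u^2 + 2·v + 2·sin(v)]].
At the point, J = [[14.0000, -6.5000], [3.0000, 6.068595]] (det J = 104.460328).
Solving J·Δ = −F gives Δ = (0.5219, -0.1068).
Then the next iterate is (u, v)₁ = (0.0219, 1.8932).
Re-evaluating at (0.0219, 1.8932): F = (-0.723057, -0.783589), so ‖F‖₂ = 1.0662.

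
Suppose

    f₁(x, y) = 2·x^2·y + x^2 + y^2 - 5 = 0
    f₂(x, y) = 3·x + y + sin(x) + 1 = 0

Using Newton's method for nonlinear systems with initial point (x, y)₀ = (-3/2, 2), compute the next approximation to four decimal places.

(-0.7341, 2.1457)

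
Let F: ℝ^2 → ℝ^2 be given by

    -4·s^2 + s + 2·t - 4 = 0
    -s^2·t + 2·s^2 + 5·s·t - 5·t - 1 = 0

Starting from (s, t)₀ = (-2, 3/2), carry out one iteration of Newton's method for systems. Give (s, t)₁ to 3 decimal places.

At (-2, 3/2): F = (-19.000, -21.500).
Jacobian J = [[-8·s + 1, 2], [-2·s·t + 4·s + 5·t, -s^2 + 5·s - 5]].
At the point, J = [[17.000, 2.000], [5.500, -19.000]] (det J = -334.000).
Solving J·Δ = −F gives Δ = (1.210, -0.781).
Then the next iterate is (s, t)₁ = (-0.790, 0.719).

(-0.790, 0.719)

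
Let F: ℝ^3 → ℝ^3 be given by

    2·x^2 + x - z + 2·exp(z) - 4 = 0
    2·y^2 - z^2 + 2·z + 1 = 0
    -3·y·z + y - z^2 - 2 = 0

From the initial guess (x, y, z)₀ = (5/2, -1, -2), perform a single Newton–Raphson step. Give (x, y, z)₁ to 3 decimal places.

At (5/2, -1, -2): F = (13.27067, -5.000, -13.000).
Jacobian J = [[4·x + 1, 0, 2·exp(z) - 1], [0, 4·y, -2·z + 2], [0, -3·z + 1, -3·y - 2·z]].
At the point, J = [[11.000, 0.000, -0.72933], [0.000, -4.000, 6.000], [0.000, 7.000, 7.000]] (det J = -770.000).
Solving J·Δ = −F gives Δ = (-1.124, 0.614, 1.243).
Then the next iterate is (x, y, z)₁ = (1.376, -0.386, -0.757).

(1.376, -0.386, -0.757)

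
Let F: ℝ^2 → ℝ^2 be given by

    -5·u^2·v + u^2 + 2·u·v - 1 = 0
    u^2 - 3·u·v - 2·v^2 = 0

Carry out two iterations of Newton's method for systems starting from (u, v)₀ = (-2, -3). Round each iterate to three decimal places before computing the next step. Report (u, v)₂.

(-1.095, -0.643)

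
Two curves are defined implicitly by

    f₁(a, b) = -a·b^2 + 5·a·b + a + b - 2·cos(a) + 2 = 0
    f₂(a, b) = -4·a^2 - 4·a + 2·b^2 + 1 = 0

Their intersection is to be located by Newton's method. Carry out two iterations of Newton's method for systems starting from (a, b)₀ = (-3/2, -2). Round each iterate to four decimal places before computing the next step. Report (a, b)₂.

At (-3/2, -2): F = (19.358526, 6.0000).
Jacobian J = [[-b^2 + 5·b + 2·sin(a) + 1, -2·a·b + 5·a + 1], [-8·a - 4, 4·b]].
At the point, J = [[-14.994990, -12.5000], [8.0000, -8.0000]] (det J = 219.959920).
Solving J·Δ = −F gives Δ = (0.3631, 1.1131).
Then the next iterate is (a, b)₁ = (-1.1369, -0.8869).
Round to (-1.1369, -0.8869) and repeat: F = (5.071241, 1.950617), J = [[-6.035761, -6.701133], [5.0952, -3.5476]].
Δ = (0.0885, 0.6770), so (a, b)₂ = (-1.0484, -0.2099).

(-1.0484, -0.2099)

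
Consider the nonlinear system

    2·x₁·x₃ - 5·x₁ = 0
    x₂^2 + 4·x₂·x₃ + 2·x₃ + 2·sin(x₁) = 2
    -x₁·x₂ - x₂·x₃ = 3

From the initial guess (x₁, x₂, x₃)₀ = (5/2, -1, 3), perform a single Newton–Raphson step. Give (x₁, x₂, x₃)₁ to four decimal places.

At (5/2, -1, 3): F = (2.5000, -5.803056, 2.5000).
Jacobian J = [[2·x₃ - 5, 0, 2·x₁], [2·cos(x₁), 2·x₂ + 4·x₃, 4·x₂ + 2], [-x₂, -x₁ - x₃, -x₂]].
At the point, J = [[1.0000, 0.0000, 5.0000], [-1.602287, 10.0000, -2.0000], [1.0000, -5.5000, 1.0000]] (det J = -6.937101).
Solving J·Δ = −F gives Δ = (4.6250, 1.0364, -1.4250).
Then the next iterate is (x₁, x₂, x₃)₁ = (7.1250, 0.0364, 1.5750).

(7.1250, 0.0364, 1.5750)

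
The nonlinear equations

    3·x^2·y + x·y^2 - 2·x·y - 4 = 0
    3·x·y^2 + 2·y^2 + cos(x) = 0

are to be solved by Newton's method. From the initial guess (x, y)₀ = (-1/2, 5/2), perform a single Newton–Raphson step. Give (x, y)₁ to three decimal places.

At (-1/2, 5/2): F = (-2.750, 4.00258).
Jacobian J = [[6·x·y + y^2 - 2·y, 3·x^2 + 2·x·y - 2·x], [3·y^2 - sin(x), 6·x·y + 4·y]].
At the point, J = [[-6.250, -0.750], [19.22943, 2.500]] (det J = -1.20293).
Solving J·Δ = −F gives Δ = (-3.220, 23.164).
Then the next iterate is (x, y)₁ = (-3.720, 25.664).

(-3.720, 25.664)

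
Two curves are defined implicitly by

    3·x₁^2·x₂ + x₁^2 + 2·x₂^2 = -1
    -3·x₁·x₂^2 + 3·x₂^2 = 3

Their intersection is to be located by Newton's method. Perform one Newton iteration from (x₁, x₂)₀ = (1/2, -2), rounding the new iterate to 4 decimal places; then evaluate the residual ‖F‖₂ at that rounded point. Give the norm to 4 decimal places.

2.6000

At (1/2, -2): F = (7.7500, 3.0000).
Jacobian J = [[6·x₁·x₂ + 2·x₁, 3·x₁^2 + 4·x₂], [-3·x₂^2, -6·x₁·x₂ + 6·x₂]].
At the point, J = [[-5.0000, -7.2500], [-12.0000, -6.0000]] (det J = -57.0000).
Solving J·Δ = −F gives Δ = (-0.4342, 1.3684).
Then the next iterate is (x₁, x₂)₁ = (0.0658, -0.6316).
Re-evaluating at (0.0658, -0.6316): F = (1.793963, -1.881991), so ‖F‖₂ = 2.6000.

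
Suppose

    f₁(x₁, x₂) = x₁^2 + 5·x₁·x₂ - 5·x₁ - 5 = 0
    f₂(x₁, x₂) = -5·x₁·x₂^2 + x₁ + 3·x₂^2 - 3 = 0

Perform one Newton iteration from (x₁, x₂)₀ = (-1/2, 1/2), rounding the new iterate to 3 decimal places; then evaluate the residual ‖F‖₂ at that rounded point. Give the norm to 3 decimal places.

3.350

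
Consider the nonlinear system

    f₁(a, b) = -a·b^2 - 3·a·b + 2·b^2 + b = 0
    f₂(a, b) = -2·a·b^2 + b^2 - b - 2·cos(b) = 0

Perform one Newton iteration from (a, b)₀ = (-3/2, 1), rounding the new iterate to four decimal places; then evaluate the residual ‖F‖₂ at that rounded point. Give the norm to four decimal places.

44.7114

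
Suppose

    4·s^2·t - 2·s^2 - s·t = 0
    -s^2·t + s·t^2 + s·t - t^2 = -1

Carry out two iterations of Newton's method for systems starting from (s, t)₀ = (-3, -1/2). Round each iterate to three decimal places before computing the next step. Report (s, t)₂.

(-1.474, 0.124)

At (-3, -1/2): F = (-37.500, 6.000).
Jacobian J = [[8·s·t - 4·s - t, 4·s^2 - s], [-2·s·t + t^2 + t, -s^2 + 2·s·t + s - 2·t]].
At the point, J = [[24.500, 39.000], [-3.250, -8.000]] (det J = -69.250).
Solving J·Δ = −F gives Δ = (0.953, 0.363).
Then the next iterate is (s, t)₁ = (-2.047, -0.137).
Round to (-2.047, -0.137) and repeat: F = (-10.95709, 1.79731), J = [[10.56851, 18.80784], [-0.67911, -5.40233]].
Δ = (0.573, 0.261), so (s, t)₂ = (-1.474, 0.124).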